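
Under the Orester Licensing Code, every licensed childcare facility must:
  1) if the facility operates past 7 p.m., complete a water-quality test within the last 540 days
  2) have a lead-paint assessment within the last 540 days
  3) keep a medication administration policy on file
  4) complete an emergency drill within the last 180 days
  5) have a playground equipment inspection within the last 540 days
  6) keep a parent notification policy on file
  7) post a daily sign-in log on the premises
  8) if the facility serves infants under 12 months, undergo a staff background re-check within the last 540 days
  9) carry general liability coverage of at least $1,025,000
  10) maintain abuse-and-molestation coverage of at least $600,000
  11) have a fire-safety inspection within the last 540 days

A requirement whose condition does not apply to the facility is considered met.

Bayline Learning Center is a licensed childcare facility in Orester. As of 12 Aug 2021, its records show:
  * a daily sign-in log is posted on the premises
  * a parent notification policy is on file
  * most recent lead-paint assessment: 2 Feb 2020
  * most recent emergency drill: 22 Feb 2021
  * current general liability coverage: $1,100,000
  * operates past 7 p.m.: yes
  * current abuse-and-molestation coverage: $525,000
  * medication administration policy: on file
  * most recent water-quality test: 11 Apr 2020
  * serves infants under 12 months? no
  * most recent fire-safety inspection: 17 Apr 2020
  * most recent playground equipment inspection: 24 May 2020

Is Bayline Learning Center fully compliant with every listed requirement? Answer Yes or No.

1. condition 'operates past 7 p.m.' holds; water-quality test 488 days ago vs limit 540 → met
2. lead-paint assessment 557 days ago vs limit 540 → not met
3. medication administration policy present → met
4. emergency drill 171 days ago vs limit 180 → met
5. playground equipment inspection 445 days ago vs limit 540 → met
6. parent notification policy present → met
7. daily sign-in log present → met
8. condition 'serves infants under 12 months' does not hold → requirement n/a → met
9. general liability coverage $1,100,000 ≥ $1,025,000 → met
10. abuse-and-molestation coverage $525,000 < $600,000 → not met
11. fire-safety inspection 482 days ago vs limit 540 → met
Not met: 2, 10

No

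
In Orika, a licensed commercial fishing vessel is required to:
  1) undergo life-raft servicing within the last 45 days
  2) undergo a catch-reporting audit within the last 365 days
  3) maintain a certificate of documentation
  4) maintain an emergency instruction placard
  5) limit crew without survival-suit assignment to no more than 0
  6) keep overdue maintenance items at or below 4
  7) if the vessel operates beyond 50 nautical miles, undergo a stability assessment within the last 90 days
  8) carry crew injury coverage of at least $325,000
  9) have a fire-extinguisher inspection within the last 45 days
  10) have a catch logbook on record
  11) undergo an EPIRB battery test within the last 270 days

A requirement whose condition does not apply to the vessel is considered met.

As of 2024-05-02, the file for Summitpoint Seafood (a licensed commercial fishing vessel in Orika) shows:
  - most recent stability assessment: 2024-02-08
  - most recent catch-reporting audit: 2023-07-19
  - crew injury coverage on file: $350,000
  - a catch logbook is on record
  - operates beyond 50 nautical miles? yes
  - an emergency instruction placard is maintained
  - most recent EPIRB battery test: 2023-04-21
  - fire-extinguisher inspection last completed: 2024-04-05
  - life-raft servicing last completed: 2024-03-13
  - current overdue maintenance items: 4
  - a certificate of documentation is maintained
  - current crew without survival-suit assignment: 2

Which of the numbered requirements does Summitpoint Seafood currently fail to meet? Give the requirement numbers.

1. life-raft servicing 50 days ago vs limit 45 → not met
2. catch-reporting audit 288 days ago vs limit 365 → met
3. certificate of documentation present → met
4. emergency instruction placard present → met
5. crew without survival-suit assignment 2 > 0 → not met
6. overdue maintenance items 4 ≤ 4 → met
7. condition 'operates beyond 50 nautical miles' holds; stability assessment 84 days ago vs limit 90 → met
8. crew injury coverage $350,000 ≥ $325,000 → met
9. fire-extinguisher inspection 27 days ago vs limit 45 → met
10. catch logbook present → met
11. EPIRB battery test 377 days ago vs limit 270 → not met
Not met: 1, 5, 11

1, 5, 11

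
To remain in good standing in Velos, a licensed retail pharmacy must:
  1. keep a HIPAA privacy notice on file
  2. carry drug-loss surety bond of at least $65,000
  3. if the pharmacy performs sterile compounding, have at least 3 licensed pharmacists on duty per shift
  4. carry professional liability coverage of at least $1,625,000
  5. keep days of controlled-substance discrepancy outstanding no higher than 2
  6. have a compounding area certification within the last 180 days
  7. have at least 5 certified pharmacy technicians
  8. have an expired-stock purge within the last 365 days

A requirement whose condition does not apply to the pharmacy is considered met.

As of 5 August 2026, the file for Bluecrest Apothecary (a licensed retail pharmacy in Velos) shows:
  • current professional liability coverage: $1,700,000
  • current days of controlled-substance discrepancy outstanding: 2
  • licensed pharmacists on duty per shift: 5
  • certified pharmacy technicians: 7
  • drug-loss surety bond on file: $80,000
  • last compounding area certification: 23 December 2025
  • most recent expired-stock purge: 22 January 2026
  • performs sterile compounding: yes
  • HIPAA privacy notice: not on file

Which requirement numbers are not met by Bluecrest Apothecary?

1, 6

1. HIPAA privacy notice absent → not met
2. drug-loss surety bond $80,000 ≥ $65,000 → met
3. condition 'performs sterile compounding' holds; licensed pharmacists on duty per shift 5 ≥ 3 → met
4. professional liability coverage $1,700,000 ≥ $1,625,000 → met
5. days of controlled-substance discrepancy outstanding 2 ≤ 2 → met
6. compounding area certification 225 days ago vs limit 180 → not met
7. certified pharmacy technicians 7 ≥ 5 → met
8. expired-stock purge 195 days ago vs limit 365 → met
Not met: 1, 6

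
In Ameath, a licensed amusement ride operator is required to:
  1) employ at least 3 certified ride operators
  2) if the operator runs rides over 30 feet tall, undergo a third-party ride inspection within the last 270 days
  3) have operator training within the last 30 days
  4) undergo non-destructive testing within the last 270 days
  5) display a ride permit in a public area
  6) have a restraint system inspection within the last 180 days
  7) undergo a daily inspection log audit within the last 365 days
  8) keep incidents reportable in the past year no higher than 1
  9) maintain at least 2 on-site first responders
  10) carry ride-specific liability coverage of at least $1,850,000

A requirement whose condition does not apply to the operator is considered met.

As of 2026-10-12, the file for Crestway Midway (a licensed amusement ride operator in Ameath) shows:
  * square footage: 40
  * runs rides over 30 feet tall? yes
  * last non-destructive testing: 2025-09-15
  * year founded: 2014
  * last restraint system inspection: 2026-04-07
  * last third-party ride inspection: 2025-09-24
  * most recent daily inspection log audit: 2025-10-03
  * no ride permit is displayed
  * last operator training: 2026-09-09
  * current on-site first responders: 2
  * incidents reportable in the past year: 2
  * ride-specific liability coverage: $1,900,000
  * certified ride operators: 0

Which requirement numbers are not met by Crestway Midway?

1. certified ride operators 0 < 3 → not met
2. condition 'runs rides over 30 feet tall' holds; third-party ride inspection 383 days ago vs limit 270 → not met
3. operator training 33 days ago vs limit 30 → not met
4. non-destructive testing 392 days ago vs limit 270 → not met
5. ride permit absent → not met
6. restraint system inspection 188 days ago vs limit 180 → not met
7. daily inspection log audit 374 days ago vs limit 365 → not met
8. incidents reportable in the past year 2 > 1 → not met
9. on-site first responders 2 ≥ 2 → met
10. ride-specific liability coverage $1,900,000 ≥ $1,850,000 → met
Not met: 1, 2, 3, 4, 5, 6, 7, 8

1, 2, 3, 4, 5, 6, 7, 8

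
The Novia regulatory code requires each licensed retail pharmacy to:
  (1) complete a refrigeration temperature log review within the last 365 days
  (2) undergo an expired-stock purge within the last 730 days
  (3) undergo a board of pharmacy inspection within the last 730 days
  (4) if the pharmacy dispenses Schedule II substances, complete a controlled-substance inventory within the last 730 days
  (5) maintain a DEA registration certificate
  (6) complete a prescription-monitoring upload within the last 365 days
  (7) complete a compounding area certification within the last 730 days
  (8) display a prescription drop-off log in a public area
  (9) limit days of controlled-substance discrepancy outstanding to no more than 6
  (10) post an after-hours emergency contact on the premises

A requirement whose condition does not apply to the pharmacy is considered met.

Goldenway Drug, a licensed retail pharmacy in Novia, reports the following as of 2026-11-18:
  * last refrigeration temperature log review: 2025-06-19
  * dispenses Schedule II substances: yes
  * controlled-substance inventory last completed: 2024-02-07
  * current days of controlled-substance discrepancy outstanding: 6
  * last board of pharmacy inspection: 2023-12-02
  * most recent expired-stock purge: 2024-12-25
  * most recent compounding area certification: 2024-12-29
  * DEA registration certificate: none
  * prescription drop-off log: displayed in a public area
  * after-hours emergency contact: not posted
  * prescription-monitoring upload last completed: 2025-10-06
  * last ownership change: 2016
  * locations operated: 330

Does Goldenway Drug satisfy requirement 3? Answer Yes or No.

No

3. board of pharmacy inspection 1082 days ago vs limit 730 → not met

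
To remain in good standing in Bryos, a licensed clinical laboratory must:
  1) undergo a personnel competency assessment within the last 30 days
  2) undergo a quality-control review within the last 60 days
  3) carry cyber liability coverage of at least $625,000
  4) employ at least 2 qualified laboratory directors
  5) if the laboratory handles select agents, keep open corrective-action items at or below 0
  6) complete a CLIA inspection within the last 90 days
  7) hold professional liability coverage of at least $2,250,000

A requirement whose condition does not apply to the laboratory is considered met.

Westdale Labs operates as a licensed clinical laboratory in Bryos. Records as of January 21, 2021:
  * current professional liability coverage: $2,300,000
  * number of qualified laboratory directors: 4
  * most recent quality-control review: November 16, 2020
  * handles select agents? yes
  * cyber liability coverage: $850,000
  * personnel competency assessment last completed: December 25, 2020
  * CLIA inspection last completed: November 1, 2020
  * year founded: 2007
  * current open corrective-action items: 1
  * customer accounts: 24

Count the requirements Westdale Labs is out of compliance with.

1. personnel competency assessment 27 days ago vs limit 30 → met
2. quality-control review 66 days ago vs limit 60 → not met
3. cyber liability coverage $850,000 ≥ $625,000 → met
4. qualified laboratory directors 4 ≥ 2 → met
5. condition 'handles select agents' holds; open corrective-action items 1 > 0 → not met
6. CLIA inspection 81 days ago vs limit 90 → met
7. professional liability coverage $2,300,000 ≥ $2,250,000 → met
Not met: 2 of 7

2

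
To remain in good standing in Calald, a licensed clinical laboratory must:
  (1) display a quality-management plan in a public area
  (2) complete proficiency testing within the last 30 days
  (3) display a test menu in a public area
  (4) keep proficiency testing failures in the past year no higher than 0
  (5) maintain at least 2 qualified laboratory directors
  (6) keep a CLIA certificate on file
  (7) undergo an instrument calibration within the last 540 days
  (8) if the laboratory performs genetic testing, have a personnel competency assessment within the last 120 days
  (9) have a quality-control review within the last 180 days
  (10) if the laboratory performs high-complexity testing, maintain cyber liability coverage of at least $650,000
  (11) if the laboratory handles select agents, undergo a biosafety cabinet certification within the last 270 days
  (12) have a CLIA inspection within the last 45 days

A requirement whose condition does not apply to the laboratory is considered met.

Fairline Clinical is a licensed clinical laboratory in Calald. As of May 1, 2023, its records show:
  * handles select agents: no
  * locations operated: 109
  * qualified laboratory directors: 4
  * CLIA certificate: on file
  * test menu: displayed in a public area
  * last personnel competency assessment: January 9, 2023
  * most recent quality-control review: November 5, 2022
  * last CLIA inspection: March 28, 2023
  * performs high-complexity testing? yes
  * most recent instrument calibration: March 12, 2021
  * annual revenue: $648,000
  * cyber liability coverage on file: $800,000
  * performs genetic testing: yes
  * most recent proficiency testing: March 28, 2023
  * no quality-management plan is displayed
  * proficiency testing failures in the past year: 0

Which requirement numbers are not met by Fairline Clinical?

1, 2, 7

1. quality-management plan absent → not met
2. proficiency testing 34 days ago vs limit 30 → not met
3. test menu present → met
4. proficiency testing failures in the past year 0 ≤ 0 → met
5. qualified laboratory directors 4 ≥ 2 → met
6. CLIA certificate present → met
7. instrument calibration 780 days ago vs limit 540 → not met
8. condition 'performs genetic testing' holds; personnel competency assessment 112 days ago vs limit 120 → met
9. quality-control review 177 days ago vs limit 180 → met
10. condition 'performs high-complexity testing' holds; cyber liability coverage $800,000 ≥ $650,000 → met
11. condition 'handles select agents' does not hold → requirement n/a → met
12. CLIA inspection 34 days ago vs limit 45 → met
Not met: 1, 2, 7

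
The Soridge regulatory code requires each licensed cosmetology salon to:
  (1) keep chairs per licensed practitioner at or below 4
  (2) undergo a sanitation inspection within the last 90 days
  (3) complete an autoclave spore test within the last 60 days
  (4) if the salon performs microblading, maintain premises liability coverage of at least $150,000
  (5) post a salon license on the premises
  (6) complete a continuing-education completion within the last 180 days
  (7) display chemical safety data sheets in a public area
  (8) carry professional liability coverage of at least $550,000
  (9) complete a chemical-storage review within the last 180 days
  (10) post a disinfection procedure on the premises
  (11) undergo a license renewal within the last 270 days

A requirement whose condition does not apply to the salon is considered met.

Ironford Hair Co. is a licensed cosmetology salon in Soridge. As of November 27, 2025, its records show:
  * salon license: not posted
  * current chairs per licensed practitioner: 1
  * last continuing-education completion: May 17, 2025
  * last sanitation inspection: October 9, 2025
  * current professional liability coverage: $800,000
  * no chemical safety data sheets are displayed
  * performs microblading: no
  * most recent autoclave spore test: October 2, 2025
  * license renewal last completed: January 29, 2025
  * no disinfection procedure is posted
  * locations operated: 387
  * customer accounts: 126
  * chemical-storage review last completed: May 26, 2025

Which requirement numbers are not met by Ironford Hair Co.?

1. chairs per licensed practitioner 1 ≤ 4 → met
2. sanitation inspection 49 days ago vs limit 90 → met
3. autoclave spore test 56 days ago vs limit 60 → met
4. condition 'performs microblading' does not hold → requirement n/a → met
5. salon license absent → not met
6. continuing-education completion 194 days ago vs limit 180 → not met
7. chemical safety data sheets absent → not met
8. professional liability coverage $800,000 ≥ $550,000 → met
9. chemical-storage review 185 days ago vs limit 180 → not met
10. disinfection procedure absent → not met
11. license renewal 302 days ago vs limit 270 → not met
Not met: 5, 6, 7, 9, 10, 11

5, 6, 7, 9, 10, 11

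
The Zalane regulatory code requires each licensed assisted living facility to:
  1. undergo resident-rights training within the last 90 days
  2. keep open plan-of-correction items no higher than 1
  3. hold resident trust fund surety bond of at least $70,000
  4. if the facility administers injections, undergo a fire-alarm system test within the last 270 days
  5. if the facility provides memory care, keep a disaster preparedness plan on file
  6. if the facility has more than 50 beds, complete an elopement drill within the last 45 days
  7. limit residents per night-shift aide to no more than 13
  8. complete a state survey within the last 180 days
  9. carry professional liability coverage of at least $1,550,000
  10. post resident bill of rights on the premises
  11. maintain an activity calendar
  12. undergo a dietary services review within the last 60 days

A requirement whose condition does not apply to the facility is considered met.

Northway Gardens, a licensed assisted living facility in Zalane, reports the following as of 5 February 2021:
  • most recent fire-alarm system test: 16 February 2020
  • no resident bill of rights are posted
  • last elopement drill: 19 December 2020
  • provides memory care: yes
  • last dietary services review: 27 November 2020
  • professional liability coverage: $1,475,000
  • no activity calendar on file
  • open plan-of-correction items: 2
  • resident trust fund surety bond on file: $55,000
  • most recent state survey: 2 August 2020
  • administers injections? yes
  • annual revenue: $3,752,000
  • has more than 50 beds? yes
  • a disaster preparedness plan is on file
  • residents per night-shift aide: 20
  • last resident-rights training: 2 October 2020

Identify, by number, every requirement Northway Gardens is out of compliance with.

1, 2, 3, 4, 6, 7, 8, 9, 10, 11, 12

1. resident-rights training 126 days ago vs limit 90 → not met
2. open plan-of-correction items 2 > 1 → not met
3. resident trust fund surety bond $55,000 < $70,000 → not met
4. condition 'administers injections' holds; fire-alarm system test 355 days ago vs limit 270 → not met
5. condition 'provides memory care' holds; disaster preparedness plan present → met
6. condition 'has more than 50 beds' holds; elopement drill 48 days ago vs limit 45 → not met
7. residents per night-shift aide 20 > 13 → not met
8. state survey 187 days ago vs limit 180 → not met
9. professional liability coverage $1,475,000 < $1,550,000 → not met
10. resident bill of rights absent → not met
11. activity calendar absent → not met
12. dietary services review 70 days ago vs limit 60 → not met
Not met: 1, 2, 3, 4, 6, 7, 8, 9, 10, 11, 12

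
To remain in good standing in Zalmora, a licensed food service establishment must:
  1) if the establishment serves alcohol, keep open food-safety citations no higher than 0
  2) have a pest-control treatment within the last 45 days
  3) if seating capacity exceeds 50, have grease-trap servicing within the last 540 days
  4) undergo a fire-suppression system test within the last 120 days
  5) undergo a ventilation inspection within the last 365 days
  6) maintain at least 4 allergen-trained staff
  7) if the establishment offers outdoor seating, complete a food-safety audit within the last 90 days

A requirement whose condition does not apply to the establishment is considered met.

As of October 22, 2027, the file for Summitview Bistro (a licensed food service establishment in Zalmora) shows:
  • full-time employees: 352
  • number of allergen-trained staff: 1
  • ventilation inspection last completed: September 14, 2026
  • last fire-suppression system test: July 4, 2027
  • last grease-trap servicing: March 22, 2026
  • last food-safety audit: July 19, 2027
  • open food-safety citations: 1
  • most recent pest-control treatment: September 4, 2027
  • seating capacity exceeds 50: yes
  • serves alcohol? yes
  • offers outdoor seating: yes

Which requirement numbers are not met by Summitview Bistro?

1. condition 'serves alcohol' holds; open food-safety citations 1 > 0 → not met
2. pest-control treatment 48 days ago vs limit 45 → not met
3. condition 'seating capacity exceeds 50' holds; grease-trap servicing 579 days ago vs limit 540 → not met
4. fire-suppression system test 110 days ago vs limit 120 → met
5. ventilation inspection 403 days ago vs limit 365 → not met
6. allergen-trained staff 1 < 4 → not met
7. condition 'offers outdoor seating' holds; food-safety audit 95 days ago vs limit 90 → not met
Not met: 1, 2, 3, 5, 6, 7

1, 2, 3, 5, 6, 7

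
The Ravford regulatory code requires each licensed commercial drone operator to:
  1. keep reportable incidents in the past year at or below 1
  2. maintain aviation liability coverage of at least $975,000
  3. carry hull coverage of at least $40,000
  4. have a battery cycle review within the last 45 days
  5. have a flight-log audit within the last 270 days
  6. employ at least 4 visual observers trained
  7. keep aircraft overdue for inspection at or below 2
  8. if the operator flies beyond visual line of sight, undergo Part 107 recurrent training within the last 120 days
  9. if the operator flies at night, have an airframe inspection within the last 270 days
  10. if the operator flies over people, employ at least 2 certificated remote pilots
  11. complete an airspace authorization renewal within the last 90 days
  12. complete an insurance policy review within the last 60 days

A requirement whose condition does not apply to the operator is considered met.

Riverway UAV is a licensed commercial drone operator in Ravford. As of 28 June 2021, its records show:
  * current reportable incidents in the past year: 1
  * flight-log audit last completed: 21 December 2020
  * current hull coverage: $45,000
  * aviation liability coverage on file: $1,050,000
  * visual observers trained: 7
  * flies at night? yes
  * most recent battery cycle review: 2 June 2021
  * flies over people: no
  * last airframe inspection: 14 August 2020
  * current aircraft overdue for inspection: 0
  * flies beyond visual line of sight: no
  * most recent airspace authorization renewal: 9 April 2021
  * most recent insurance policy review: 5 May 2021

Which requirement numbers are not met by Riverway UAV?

9

1. reportable incidents in the past year 1 ≤ 1 → met
2. aviation liability coverage $1,050,000 ≥ $975,000 → met
3. hull coverage $45,000 ≥ $40,000 → met
4. battery cycle review 26 days ago vs limit 45 → met
5. flight-log audit 189 days ago vs limit 270 → met
6. visual observers trained 7 ≥ 4 → met
7. aircraft overdue for inspection 0 ≤ 2 → met
8. condition 'flies beyond visual line of sight' does not hold → requirement n/a → met
9. condition 'flies at night' holds; airframe inspection 318 days ago vs limit 270 → not met
10. condition 'flies over people' does not hold → requirement n/a → met
11. airspace authorization renewal 80 days ago vs limit 90 → met
12. insurance policy review 54 days ago vs limit 60 → met
Not met: 9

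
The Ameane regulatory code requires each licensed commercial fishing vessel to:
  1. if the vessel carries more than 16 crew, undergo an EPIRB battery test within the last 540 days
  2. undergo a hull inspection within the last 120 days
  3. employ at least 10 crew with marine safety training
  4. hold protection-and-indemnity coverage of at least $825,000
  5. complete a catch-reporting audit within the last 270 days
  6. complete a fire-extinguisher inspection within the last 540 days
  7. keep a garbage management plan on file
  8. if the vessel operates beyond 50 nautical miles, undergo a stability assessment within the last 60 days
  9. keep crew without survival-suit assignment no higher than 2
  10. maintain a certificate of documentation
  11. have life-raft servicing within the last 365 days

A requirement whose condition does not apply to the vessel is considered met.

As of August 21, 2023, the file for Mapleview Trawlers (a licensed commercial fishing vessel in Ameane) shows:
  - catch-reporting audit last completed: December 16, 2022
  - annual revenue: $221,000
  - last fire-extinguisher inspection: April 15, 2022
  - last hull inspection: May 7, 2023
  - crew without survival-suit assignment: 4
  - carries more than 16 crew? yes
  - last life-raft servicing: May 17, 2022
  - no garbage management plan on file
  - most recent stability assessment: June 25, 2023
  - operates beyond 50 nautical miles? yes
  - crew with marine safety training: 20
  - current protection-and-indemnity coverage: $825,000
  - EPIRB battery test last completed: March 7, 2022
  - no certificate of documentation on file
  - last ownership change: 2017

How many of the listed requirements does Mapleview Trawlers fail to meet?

1. condition 'carries more than 16 crew' holds; EPIRB battery test 532 days ago vs limit 540 → met
2. hull inspection 106 days ago vs limit 120 → met
3. crew with marine safety training 20 ≥ 10 → met
4. protection-and-indemnity coverage $825,000 ≥ $825,000 → met
5. catch-reporting audit 248 days ago vs limit 270 → met
6. fire-extinguisher inspection 493 days ago vs limit 540 → met
7. garbage management plan absent → not met
8. condition 'operates beyond 50 nautical miles' holds; stability assessment 57 days ago vs limit 60 → met
9. crew without survival-suit assignment 4 > 2 → not met
10. certificate of documentation absent → not met
11. life-raft servicing 461 days ago vs limit 365 → not met
Not met: 4 of 11

4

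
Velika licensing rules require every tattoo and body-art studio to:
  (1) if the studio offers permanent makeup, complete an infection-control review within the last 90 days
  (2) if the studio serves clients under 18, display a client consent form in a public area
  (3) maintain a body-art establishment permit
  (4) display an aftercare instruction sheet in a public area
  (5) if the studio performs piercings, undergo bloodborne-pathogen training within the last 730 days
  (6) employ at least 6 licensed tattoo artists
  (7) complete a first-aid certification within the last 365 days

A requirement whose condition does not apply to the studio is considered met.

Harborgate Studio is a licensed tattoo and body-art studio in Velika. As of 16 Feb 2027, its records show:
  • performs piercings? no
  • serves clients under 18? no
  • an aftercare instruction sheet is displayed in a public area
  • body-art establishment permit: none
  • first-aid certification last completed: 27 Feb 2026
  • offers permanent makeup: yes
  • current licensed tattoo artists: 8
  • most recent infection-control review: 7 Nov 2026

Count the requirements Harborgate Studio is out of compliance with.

2

1. condition 'offers permanent makeup' holds; infection-control review 101 days ago vs limit 90 → not met
2. condition 'serves clients under 18' does not hold → requirement n/a → met
3. body-art establishment permit absent → not met
4. aftercare instruction sheet present → met
5. condition 'performs piercings' does not hold → requirement n/a → met
6. licensed tattoo artists 8 ≥ 6 → met
7. first-aid certification 354 days ago vs limit 365 → met
Not met: 2 of 7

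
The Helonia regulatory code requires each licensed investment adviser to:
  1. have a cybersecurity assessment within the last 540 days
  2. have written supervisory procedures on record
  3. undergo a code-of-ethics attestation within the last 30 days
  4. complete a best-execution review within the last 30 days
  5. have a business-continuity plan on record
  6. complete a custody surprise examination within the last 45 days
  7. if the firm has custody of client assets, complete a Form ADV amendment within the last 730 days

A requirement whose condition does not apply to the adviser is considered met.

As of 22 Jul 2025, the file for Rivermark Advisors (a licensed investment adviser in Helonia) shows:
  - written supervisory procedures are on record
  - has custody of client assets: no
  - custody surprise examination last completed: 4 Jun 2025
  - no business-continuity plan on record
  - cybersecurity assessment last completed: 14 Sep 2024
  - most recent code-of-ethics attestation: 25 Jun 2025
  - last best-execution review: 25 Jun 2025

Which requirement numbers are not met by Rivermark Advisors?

5, 6

1. cybersecurity assessment 311 days ago vs limit 540 → met
2. written supervisory procedures present → met
3. code-of-ethics attestation 27 days ago vs limit 30 → met
4. best-execution review 27 days ago vs limit 30 → met
5. business-continuity plan absent → not met
6. custody surprise examination 48 days ago vs limit 45 → not met
7. condition 'has custody of client assets' does not hold → requirement n/a → met
Not met: 5, 6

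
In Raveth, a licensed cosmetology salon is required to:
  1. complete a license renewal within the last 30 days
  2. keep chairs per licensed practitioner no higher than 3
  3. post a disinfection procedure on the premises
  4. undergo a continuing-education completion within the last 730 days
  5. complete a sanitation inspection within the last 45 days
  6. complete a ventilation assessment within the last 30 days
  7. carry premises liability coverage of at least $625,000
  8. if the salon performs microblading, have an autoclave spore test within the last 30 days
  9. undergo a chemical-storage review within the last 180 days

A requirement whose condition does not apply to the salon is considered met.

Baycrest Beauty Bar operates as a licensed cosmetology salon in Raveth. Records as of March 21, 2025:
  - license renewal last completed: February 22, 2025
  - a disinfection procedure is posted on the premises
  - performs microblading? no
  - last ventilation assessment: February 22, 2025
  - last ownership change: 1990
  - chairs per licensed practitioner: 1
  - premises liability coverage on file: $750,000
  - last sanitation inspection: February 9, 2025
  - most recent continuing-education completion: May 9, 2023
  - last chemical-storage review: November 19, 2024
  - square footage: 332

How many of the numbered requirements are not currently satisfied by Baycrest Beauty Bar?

1. license renewal 27 days ago vs limit 30 → met
2. chairs per licensed practitioner 1 ≤ 3 → met
3. disinfection procedure present → met
4. continuing-education completion 682 days ago vs limit 730 → met
5. sanitation inspection 40 days ago vs limit 45 → met
6. ventilation assessment 27 days ago vs limit 30 → met
7. premises liability coverage $750,000 ≥ $625,000 → met
8. condition 'performs microblading' does not hold → requirement n/a → met
9. chemical-storage review 122 days ago vs limit 180 → met
Not met: 0 of 9

0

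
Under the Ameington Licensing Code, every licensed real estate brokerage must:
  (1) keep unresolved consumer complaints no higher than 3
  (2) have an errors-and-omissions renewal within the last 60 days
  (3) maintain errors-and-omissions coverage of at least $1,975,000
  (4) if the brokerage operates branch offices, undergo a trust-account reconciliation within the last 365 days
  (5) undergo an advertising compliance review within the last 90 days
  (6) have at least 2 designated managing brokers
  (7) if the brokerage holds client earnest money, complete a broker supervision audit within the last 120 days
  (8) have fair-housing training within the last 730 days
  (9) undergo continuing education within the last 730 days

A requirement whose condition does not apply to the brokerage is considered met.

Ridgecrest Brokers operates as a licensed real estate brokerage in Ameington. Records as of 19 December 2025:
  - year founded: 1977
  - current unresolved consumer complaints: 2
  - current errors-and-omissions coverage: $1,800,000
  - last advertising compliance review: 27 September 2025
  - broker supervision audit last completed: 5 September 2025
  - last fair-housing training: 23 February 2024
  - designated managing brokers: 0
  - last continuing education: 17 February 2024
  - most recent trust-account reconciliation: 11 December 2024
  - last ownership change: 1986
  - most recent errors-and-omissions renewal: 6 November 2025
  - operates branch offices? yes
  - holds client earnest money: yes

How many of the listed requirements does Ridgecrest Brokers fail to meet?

3

1. unresolved consumer complaints 2 ≤ 3 → met
2. errors-and-omissions renewal 43 days ago vs limit 60 → met
3. errors-and-omissions coverage $1,800,000 < $1,975,000 → not met
4. condition 'operates branch offices' holds; trust-account reconciliation 373 days ago vs limit 365 → not met
5. advertising compliance review 83 days ago vs limit 90 → met
6. designated managing brokers 0 < 2 → not met
7. condition 'holds client earnest money' holds; broker supervision audit 105 days ago vs limit 120 → met
8. fair-housing training 665 days ago vs limit 730 → met
9. continuing education 671 days ago vs limit 730 → met
Not met: 3 of 9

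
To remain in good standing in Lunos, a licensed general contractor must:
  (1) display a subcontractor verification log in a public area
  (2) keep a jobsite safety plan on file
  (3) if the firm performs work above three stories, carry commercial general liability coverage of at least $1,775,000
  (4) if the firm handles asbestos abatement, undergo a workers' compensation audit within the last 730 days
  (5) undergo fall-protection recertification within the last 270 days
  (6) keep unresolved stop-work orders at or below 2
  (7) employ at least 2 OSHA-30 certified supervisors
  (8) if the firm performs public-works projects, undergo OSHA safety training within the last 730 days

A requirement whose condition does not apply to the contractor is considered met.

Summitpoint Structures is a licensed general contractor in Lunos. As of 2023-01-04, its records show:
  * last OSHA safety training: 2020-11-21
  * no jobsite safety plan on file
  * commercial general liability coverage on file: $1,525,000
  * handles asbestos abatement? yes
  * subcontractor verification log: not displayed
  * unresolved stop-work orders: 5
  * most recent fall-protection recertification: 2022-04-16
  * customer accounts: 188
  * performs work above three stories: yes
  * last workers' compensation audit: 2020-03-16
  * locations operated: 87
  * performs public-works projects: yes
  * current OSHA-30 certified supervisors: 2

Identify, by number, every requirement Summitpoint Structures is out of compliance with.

1, 2, 3, 4, 6, 8

1. subcontractor verification log absent → not met
2. jobsite safety plan absent → not met
3. condition 'performs work above three stories' holds; commercial general liability coverage $1,525,000 < $1,775,000 → not met
4. condition 'handles asbestos abatement' holds; workers' compensation audit 1024 days ago vs limit 730 → not met
5. fall-protection recertification 263 days ago vs limit 270 → met
6. unresolved stop-work orders 5 > 2 → not met
7. OSHA-30 certified supervisors 2 ≥ 2 → met
8. condition 'performs public-works projects' holds; OSHA safety training 774 days ago vs limit 730 → not met
Not met: 1, 2, 3, 4, 6, 8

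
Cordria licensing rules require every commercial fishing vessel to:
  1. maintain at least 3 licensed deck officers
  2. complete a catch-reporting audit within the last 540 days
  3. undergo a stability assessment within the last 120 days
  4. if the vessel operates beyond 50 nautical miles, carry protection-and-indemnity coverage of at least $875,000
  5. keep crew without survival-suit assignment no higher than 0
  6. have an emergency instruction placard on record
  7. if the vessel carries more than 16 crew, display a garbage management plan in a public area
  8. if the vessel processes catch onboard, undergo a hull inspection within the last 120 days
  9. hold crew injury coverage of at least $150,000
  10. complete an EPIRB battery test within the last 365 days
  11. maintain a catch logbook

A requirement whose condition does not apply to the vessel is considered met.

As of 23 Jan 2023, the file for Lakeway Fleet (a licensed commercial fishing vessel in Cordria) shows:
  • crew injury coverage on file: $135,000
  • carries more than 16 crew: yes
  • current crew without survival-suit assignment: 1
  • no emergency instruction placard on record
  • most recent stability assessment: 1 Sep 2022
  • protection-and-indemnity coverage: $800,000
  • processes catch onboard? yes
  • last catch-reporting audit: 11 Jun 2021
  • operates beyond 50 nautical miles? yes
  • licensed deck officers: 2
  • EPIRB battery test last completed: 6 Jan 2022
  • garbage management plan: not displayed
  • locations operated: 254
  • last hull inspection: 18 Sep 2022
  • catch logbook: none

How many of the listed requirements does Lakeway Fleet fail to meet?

11

1. licensed deck officers 2 < 3 → not met
2. catch-reporting audit 591 days ago vs limit 540 → not met
3. stability assessment 144 days ago vs limit 120 → not met
4. condition 'operates beyond 50 nautical miles' holds; protection-and-indemnity coverage $800,000 < $875,000 → not met
5. crew without survival-suit assignment 1 > 0 → not met
6. emergency instruction placard absent → not met
7. condition 'carries more than 16 crew' holds; garbage management plan absent → not met
8. condition 'processes catch onboard' holds; hull inspection 127 days ago vs limit 120 → not met
9. crew injury coverage $135,000 < $150,000 → not met
10. EPIRB battery test 382 days ago vs limit 365 → not met
11. catch logbook absent → not met
Not met: 11 of 11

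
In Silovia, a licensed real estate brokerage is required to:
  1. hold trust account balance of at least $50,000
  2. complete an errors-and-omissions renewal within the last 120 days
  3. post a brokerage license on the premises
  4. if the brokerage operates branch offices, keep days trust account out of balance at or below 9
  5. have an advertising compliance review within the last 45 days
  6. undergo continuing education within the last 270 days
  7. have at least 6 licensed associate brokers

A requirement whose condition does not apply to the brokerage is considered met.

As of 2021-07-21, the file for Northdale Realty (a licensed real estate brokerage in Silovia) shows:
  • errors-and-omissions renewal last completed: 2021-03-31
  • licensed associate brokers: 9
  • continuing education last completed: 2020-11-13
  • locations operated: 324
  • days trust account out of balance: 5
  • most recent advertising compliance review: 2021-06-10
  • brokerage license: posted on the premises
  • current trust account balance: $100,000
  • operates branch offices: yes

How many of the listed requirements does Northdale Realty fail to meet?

0

1. trust account balance $100,000 ≥ $50,000 → met
2. errors-and-omissions renewal 112 days ago vs limit 120 → met
3. brokerage license present → met
4. condition 'operates branch offices' holds; days trust account out of balance 5 ≤ 9 → met
5. advertising compliance review 41 days ago vs limit 45 → met
6. continuing education 250 days ago vs limit 270 → met
7. licensed associate brokers 9 ≥ 6 → met
Not met: 0 of 7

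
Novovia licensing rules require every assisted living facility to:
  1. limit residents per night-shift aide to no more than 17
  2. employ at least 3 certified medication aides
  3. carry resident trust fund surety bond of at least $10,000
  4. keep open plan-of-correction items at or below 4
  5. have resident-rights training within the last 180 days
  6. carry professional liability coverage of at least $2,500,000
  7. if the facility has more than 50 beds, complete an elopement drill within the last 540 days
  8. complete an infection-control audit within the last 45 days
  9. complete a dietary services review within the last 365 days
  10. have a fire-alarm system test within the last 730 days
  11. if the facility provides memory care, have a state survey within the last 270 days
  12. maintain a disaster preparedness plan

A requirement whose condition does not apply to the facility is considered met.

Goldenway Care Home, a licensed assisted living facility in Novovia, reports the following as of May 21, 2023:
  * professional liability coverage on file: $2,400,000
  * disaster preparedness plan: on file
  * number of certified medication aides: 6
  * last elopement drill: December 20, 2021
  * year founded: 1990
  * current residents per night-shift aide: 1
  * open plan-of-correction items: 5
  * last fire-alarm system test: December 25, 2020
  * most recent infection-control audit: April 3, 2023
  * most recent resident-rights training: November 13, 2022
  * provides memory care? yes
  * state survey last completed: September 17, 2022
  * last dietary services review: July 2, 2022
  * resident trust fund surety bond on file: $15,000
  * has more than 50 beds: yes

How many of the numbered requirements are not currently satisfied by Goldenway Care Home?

5

1. residents per night-shift aide 1 ≤ 17 → met
2. certified medication aides 6 ≥ 3 → met
3. resident trust fund surety bond $15,000 ≥ $10,000 → met
4. open plan-of-correction items 5 > 4 → not met
5. resident-rights training 189 days ago vs limit 180 → not met
6. professional liability coverage $2,400,000 < $2,500,000 → not met
7. condition 'has more than 50 beds' holds; elopement drill 517 days ago vs limit 540 → met
8. infection-control audit 48 days ago vs limit 45 → not met
9. dietary services review 323 days ago vs limit 365 → met
10. fire-alarm system test 877 days ago vs limit 730 → not met
11. condition 'provides memory care' holds; state survey 246 days ago vs limit 270 → met
12. disaster preparedness plan present → met
Not met: 5 of 12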